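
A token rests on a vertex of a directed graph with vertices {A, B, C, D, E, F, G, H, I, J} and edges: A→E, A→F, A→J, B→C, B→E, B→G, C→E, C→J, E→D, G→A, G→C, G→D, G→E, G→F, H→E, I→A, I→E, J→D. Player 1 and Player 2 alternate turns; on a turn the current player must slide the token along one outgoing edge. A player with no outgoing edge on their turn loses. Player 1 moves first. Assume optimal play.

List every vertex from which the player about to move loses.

C, D, F, H, I

Label each position W (a win for the player to move) or L (a loss). A position with no legal move is L; any other position is W exactly when some move reaches an L, and L when every move reaches a W.
Every edge goes from a vertex to one that appears earlier in the order D, F, J, E, C, A, G, H, I, B, so processing vertices in that order labels each vertex after all of its successors.
D: no outgoing edge → L
F: no outgoing edge → L
J: reaches L-position D → W
E: reaches L-position D → W
C: only reaches E(W), J(W), all W → L
A: reaches L-position F → W
G: reaches L-position C → W
H: only reaches E(W), which is W → L
I: only reaches A(W), E(W), all W → L
B: reaches L-position C → W
The losing starting vertices are exactly the entries labelled L in this table (5 of them).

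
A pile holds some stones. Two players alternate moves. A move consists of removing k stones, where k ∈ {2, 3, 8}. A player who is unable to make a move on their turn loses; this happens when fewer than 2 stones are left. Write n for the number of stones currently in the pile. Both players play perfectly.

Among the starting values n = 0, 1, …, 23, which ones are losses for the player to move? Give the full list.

0, 1, 5, 6, 10, 11, 15, 16, 20, 21

Use the standard recursion: the mover loses at a terminal position; elsewhere, the mover wins exactly when some move hands the opponent an L position.
n=0: no move → L
n=1: no move → L
n=2: reaches L-position 0 → W
n=3: reaches L-position 1 → W
n=4: reaches L-position 1 → W
n=5: only reaches 3(W), 2(W), all W → L
n=6: only reaches 4(W), 3(W), all W → L
n=7: reaches L-position 5 → W
n=8: reaches L-position 6 → W
n=9: reaches L-position 6 → W
n=10: only reaches 8(W), 7(W), 2(W), all W → L
n=11: only reaches 9(W), 8(W), 3(W), all W → L
n=12: reaches L-position 10 → W
n=13: reaches L-position 11 → W
n=14: reaches L-position 11 → W
n=15: only reaches 13(W), 12(W), 7(W), all W → L
n=16: only reaches 14(W), 13(W), 8(W), all W → L
n=17: reaches L-position 15 → W
n=18: reaches L-position 16 → W
n=19: reaches L-position 16 → W
n=20: only reaches 18(W), 17(W), 12(W), all W → L
n=21: only reaches 19(W), 18(W), 13(W), all W → L
n=22: reaches L-position 20 → W
n=23: reaches L-position 21 → W
The losing starting values of n are exactly the entries labelled L in this table (10 of them).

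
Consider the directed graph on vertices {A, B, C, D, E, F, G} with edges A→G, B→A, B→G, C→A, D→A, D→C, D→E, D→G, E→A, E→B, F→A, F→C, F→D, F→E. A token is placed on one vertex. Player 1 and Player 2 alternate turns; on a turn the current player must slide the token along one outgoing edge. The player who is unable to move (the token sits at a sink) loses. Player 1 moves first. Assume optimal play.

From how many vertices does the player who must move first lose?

Work bottom-up. With no move the player to move loses. Otherwise the position is W if at least one move leads to an L position for the opponent, and L if every move leads to a W.
Every edge goes from a vertex to one that appears earlier in the order G, A, B, E, C, D, F, so processing vertices in that order labels each vertex after all of its successors.
G: no outgoing edge → L
A: can move to G, which is L ⇒ W
B: can move to G, which is L ⇒ W
E: moves to B(W), A(W); every one is W ⇒ L
C: the only move is to A(W), a W ⇒ L
D: can move to C, which is L ⇒ W
F: can move to C, which is L ⇒ W
The L vertices are C, E, G; that is 3 in all.

3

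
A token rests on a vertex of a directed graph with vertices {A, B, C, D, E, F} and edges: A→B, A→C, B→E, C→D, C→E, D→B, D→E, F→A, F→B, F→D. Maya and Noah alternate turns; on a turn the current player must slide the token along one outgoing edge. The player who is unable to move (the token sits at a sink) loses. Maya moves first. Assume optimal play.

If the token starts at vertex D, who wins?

Maya wins.

Positions with no move are L. A position that does have a move is losing for the player to move precisely when every available move leads to a winning position for the opponent. Fill in the labels:
Every edge goes from a vertex to one that appears earlier in the order E, B, D, C, A, F, so processing vertices in that order labels each vertex after all of its successors.
E: no outgoing edge → L
B: W (go to E, an L position)
D: W (go to E, an L position)
C: W (go to E, an L position)
A: L (options C(W), B(W) are all W)
F: W (go to A, an L position)
From D Maya can move to E, reaching an L position.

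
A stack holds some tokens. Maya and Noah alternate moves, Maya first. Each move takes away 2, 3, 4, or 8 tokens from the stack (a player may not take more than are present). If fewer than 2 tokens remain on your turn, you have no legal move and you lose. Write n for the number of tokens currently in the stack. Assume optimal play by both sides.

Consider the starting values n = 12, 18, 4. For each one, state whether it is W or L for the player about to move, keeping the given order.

Use the standard recursion: the mover loses at a terminal position; elsewhere, the mover wins exactly when some move hands the opponent an L position.
n=0: no move → L
n=1: no move → L
n=2: can move to 0, which is L ⇒ W
n=3: can move to 1, which is L ⇒ W
n=4: can move to 1, which is L ⇒ W
n=5: can move to 1, which is L ⇒ W
n=6: moves to 4(W), 3(W), 2(W); every one is W ⇒ L
n=7: moves to 5(W), 4(W), 3(W); every one is W ⇒ L
n=8: can move to 6, which is L ⇒ W
n=9: can move to 7, which is L ⇒ W
n=10: can move to 7, which is L ⇒ W
n=11: can move to 7, which is L ⇒ W
n=12: moves to 10(W), 9(W), 8(W), 4(W); every one is W ⇒ L
n=13: moves to 11(W), 10(W), 9(W), 5(W); every one is W ⇒ L
n=14: can move to 12, which is L ⇒ W
n=15: can move to 13, which is L ⇒ W
n=16: can move to 13, which is L ⇒ W
n=17: can move to 13, which is L ⇒ W
n=18: moves to 16(W), 15(W), 14(W), 10(W); every one is W ⇒ L

12: L, 18: L, 4: W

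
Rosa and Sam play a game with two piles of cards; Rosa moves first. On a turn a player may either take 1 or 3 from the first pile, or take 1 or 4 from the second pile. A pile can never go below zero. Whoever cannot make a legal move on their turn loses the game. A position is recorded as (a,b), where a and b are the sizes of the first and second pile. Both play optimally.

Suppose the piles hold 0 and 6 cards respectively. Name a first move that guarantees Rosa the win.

Move to (0,5).

Compute win/loss labels from the base case upward. A position with no move is L. Any other position is W if it can reach an L in one move, else L.
No move ever increases a pile, so every position that can arise here has a ≤ 0 and b ≤ 6; it is enough to label the cells with 0 ≤ a ≤ 0 and 0 ≤ b ≤ 6.
Every move lowers a or b (never raises either), so fill the grid row by row in increasing a, and left to right within a row: each cell's successors are then already labelled.
      b=0  b=1  b=2  b=3  b=4  b=5  b=6
a=0:    L    W    L    W    W    L    W
Cells with no legal move (terminal, hence L): (0,0).
The remaining L cells, each justified by listing all of its moves:
(0,2): L (sole option (0,1)(W) is W)
(0,5): L (options (0,4)(W), (0,1)(W) are all W)
Every other cell has at least one move into one of the L cells above, so it is W.
From (0,6), the L positions reachable in one move are: (0,5), (0,2). Any move reaching one of these is winning.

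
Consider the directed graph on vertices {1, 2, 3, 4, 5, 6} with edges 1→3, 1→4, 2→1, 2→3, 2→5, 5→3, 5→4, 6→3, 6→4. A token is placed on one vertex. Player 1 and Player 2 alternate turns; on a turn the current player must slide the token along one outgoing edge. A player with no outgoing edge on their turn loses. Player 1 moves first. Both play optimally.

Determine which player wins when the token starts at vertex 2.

Classify positions by backward induction: terminal positions (no move available) are L. From any other position, the mover wins iff some move reaches an L.
Every edge goes from a vertex to one that appears earlier in the order 4, 3, 1, 5, 2, 6, so processing vertices in that order labels each vertex after all of its successors.
4: no outgoing edge → L
3: no outgoing edge → L
1: can move to 3, which is L ⇒ W
5: can move to 3, which is L ⇒ W
2: can move to 3, which is L ⇒ W
6: can move to 3, which is L ⇒ W
The starting position 2 is W: Player 1 should move to 3, handing over an L position.

Player 1 wins.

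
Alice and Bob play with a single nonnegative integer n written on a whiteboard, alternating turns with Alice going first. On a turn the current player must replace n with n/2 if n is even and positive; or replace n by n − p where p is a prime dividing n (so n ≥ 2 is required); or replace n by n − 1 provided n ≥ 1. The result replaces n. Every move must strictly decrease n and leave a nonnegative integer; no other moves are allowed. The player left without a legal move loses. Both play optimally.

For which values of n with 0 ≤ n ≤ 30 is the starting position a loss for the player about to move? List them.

0, 4, 9, 14, 20, 24, 30

Build the W/L table. Terminal = L. A non-terminal position is W if it has a move to some L; otherwise it is L.
n=0: no move → L
n=1: can move to 0, which is L ⇒ W
n=2: can move to 0, which is L ⇒ W
n=3: can move to 0, which is L ⇒ W
n=4: moves to 2(W), 3(W); every one is W ⇒ L
n=5: can move to 0, which is L ⇒ W
n=6: can move to 4, which is L ⇒ W
n=7: can move to 0, which is L ⇒ W
n=8: can move to 4, which is L ⇒ W
n=9: moves to 6(W), 8(W); every one is W ⇒ L
n=10: can move to 9, which is L ⇒ W
n=11: can move to 0, which is L ⇒ W
n=12: can move to 9, which is L ⇒ W
n=13: can move to 0, which is L ⇒ W
n=14: moves to 7(W), 12(W), 13(W); every one is W ⇒ L
n=15: can move to 14, which is L ⇒ W
n=16: can move to 14, which is L ⇒ W
n=17: can move to 0, which is L ⇒ W
n=18: can move to 9, which is L ⇒ W
n=19: can move to 0, which is L ⇒ W
n=20: moves to 10(W), 15(W), 18(W), 19(W); every one is W ⇒ L
n=21: can move to 14, which is L ⇒ W
n=22: can move to 20, which is L ⇒ W
n=23: can move to 0, which is L ⇒ W
n=24: moves to 12(W), 21(W), 22(W), 23(W); every one is W ⇒ L
n=25: can move to 20, which is L ⇒ W
n=26: can move to 24, which is L ⇒ W
n=27: can move to 24, which is L ⇒ W
n=28: can move to 14, which is L ⇒ W
n=29: can move to 0, which is L ⇒ W
n=30: moves to 15(W), 25(W), 27(W), 28(W), 29(W); every one is W ⇒ L
Reading off the rows marked L gives the requested list; there are 7 such values of n.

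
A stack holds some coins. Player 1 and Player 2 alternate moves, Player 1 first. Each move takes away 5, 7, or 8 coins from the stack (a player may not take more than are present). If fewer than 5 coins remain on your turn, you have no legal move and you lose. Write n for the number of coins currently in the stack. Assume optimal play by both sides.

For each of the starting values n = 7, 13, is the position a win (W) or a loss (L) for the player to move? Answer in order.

Work bottom-up. With no move the player to move loses. Otherwise the position is W if at least one move leads to an L position for the opponent, and L if every move leads to a W.
n=0: no move → L
n=1: no move → L
n=2: no move → L
n=3: no move → L
n=4: no move → L
n=5: →0(L), so W
n=6: →1(L), so W
n=7: →2(L), so W
n=8: →3(L), so W
n=9: →4(L), so W
n=10: →3(L), so W
n=11: →4(L), so W
n=12: →4(L), so W
n=13: →8(W), 6(W), 5(W) — all W, so L

7: W, 13: L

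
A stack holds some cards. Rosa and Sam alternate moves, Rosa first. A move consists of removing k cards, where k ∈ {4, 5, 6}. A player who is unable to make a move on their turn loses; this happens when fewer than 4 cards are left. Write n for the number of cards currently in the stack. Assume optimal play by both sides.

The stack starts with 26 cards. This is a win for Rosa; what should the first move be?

Remove 4, leaving 22.

Compute win/loss labels from the base case upward. A position with no move is L. Any other position is W if it can reach an L in one move, else L.
n=0: no move → L
n=1: no move → L
n=2: no move → L
n=3: no move → L
n=4: can move to 0, which is L ⇒ W
n=5: can move to 1, which is L ⇒ W
n=6: can move to 2, which is L ⇒ W
n=7: can move to 3, which is L ⇒ W
n=8: can move to 3, which is L ⇒ W
n=9: can move to 3, which is L ⇒ W
n=10: moves to 6(W), 5(W), 4(W); every one is W ⇒ L
n=11: moves to 7(W), 6(W), 5(W); every one is W ⇒ L
n=12: moves to 8(W), 7(W), 6(W); every one is W ⇒ L
n=13: moves to 9(W), 8(W), 7(W); every one is W ⇒ L
n=14: can move to 10, which is L ⇒ W
n=15: can move to 11, which is L ⇒ W
n=16: can move to 12, which is L ⇒ W
n=17: can move to 13, which is L ⇒ W
n=18: can move to 13, which is L ⇒ W
n=19: can move to 13, which is L ⇒ W
n=20: moves to 16(W), 15(W), 14(W); every one is W ⇒ L
n=21: moves to 17(W), 16(W), 15(W); every one is W ⇒ L
n=22: moves to 18(W), 17(W), 16(W); every one is W ⇒ L
n=23: moves to 19(W), 18(W), 17(W); every one is W ⇒ L
n=24: can move to 20, which is L ⇒ W
n=25: can move to 21, which is L ⇒ W
n=26: can move to 22, which is L ⇒ W
From 26, the L positions reachable in one move are: 22, 21, 20. Any move reaching one of these is winning.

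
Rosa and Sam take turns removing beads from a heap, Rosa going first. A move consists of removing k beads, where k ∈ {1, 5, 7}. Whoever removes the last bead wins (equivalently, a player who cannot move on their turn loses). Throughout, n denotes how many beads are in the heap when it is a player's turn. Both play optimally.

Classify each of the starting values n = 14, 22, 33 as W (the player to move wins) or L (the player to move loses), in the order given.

Label each position W (a win for the player to move) or L (a loss). A position with no legal move is L; any other position is W exactly when some move reaches an L, and L when every move reaches a W.
n=0: no move → L
n=1: →0(L), so W
n=2: →1(W) only, which is W, so L
n=3: →2(L), so W
n=4: →3(W) only, which is W, so L
n=5: →4(L), so W
n=6: →5(W), 1(W) — all W, so L
n=7: →6(L), so W
n=8: →7(W), 3(W), 1(W) — all W, so L
n=9: →8(L), so W
n=10: →9(W), 5(W), 3(W) — all W, so L
n=11: →10(L), so W
n=12: →11(W), 7(W), 5(W) — all W, so L
n=13: →12(L), so W
n=14: →13(W), 9(W), 7(W) — all W, so L
n=15: →14(L), so W
n=16: →15(W), 11(W), 9(W) — all W, so L
n=17: →16(L), so W
n=18: →17(W), 13(W), 11(W) — all W, so L
n=19: →18(L), so W
n=20: →19(W), 15(W), 13(W) — all W, so L
n=21: →20(L), so W
n=22: →21(W), 17(W), 15(W) — all W, so L
n=23: →22(L), so W
n=24: →23(W), 19(W), 17(W) — all W, so L
n=25: →24(L), so W
n=26: →25(W), 21(W), 19(W) — all W, so L
n=27: →26(L), so W
n=28: →27(W), 23(W), 21(W) — all W, so L
n=29: →28(L), so W
n=30: →29(W), 25(W), 23(W) — all W, so L
n=31: →30(L), so W
n=32: →31(W), 27(W), 25(W) — all W, so L
n=33: →32(L), so W

14: L, 22: L, 33: W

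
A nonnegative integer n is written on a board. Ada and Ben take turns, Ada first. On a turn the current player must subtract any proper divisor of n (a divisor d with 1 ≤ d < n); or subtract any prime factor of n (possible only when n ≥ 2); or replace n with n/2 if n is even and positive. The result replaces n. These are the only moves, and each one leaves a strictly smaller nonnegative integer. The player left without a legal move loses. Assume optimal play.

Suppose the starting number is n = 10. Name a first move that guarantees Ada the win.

Move to 9.

Compute win/loss labels from the base case upward. A position with no move is L. Any other position is W if it can reach an L in one move, else L.
n=0: no move → L
n=1: no move → L
n=2: reaches L-position 0 → W
n=3: reaches L-position 0 → W
n=4: only reaches 2(W), 3(W), all W → L
n=5: reaches L-position 0 → W
n=6: reaches L-position 4 → W
n=7: reaches L-position 0 → W
n=8: reaches L-position 4 → W
n=9: only reaches 6(W), 8(W), all W → L
n=10: reaches L-position 9 → W
From 10, the L positions reachable in one move are: 9.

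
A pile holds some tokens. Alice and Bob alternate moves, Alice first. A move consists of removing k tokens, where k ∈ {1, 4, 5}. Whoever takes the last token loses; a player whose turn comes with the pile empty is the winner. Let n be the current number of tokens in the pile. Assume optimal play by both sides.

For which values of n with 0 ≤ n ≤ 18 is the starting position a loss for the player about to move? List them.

1, 3, 9, 11, 17

Positions with no move are W. A position that does have a move is losing for the player to move precisely when every available move leads to a winning position for the opponent. Fill in the labels:
n=0: no move; the opponent has just taken the last token and therefore loses → W
n=1: only reaches 0(W), which is W → L
n=2: reaches L-position 1 → W
n=3: only reaches 2(W), which is W → L
n=4: reaches L-position 3 → W
n=5: reaches L-position 1 → W
n=6: reaches L-position 1 → W
n=7: reaches L-position 3 → W
n=8: reaches L-position 3 → W
n=9: only reaches 8(W), 5(W), 4(W), all W → L
n=10: reaches L-position 9 → W
n=11: only reaches 10(W), 7(W), 6(W), all W → L
n=12: reaches L-position 11 → W
n=13: reaches L-position 9 → W
n=14: reaches L-position 9 → W
n=15: reaches L-position 11 → W
n=16: reaches L-position 11 → W
n=17: only reaches 16(W), 13(W), 12(W), all W → L
n=18: reaches L-position 17 → W
The losing starting values of n are exactly the entries labelled L in this table (5 of them).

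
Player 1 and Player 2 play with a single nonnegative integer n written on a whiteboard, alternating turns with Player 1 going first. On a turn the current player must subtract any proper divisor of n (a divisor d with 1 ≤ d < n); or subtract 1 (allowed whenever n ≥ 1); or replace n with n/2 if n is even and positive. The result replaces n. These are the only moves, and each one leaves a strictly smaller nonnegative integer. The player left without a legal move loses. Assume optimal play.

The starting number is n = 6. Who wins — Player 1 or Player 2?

Player 1 wins.

Label each position W (a win for the player to move) or L (a loss). A position with no legal move is L; any other position is W exactly when some move reaches an L, and L when every move reaches a W.
n=0: no move → L
n=1: W (go to 0, an L position)
n=2: L (sole option 1(W) is W)
n=3: W (go to 2, an L position)
n=4: W (go to 2, an L position)
n=5: L (sole option 4(W) is W)
n=6: W (go to 5, an L position)
The starting position 6 is W: Player 1 should move to 5, handing over an L position.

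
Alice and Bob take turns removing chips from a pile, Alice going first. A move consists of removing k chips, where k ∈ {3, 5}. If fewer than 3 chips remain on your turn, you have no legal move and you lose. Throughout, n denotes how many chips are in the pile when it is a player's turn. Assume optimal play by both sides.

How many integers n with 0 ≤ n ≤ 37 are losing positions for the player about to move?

Compute win/loss labels from the base case upward. A position with no move is L. Any other position is W if it can reach an L in one move, else L.
n=0: no move → L
n=1: no move → L
n=2: no move → L
n=3: can move to 0, which is L ⇒ W
n=4: can move to 1, which is L ⇒ W
n=5: can move to 2, which is L ⇒ W
n=6: can move to 1, which is L ⇒ W
n=7: can move to 2, which is L ⇒ W
n=8: moves to 5(W), 3(W); every one is W ⇒ L
n=9: moves to 6(W), 4(W); every one is W ⇒ L
n=10: moves to 7(W), 5(W); every one is W ⇒ L
n=11: can move to 8, which is L ⇒ W
n=12: can move to 9, which is L ⇒ W
n=13: can move to 10, which is L ⇒ W
n=14: can move to 9, which is L ⇒ W
n=15: can move to 10, which is L ⇒ W
n=16: moves to 13(W), 11(W); every one is W ⇒ L
n=17: moves to 14(W), 12(W); every one is W ⇒ L
n=18: moves to 15(W), 13(W); every one is W ⇒ L
n=19: can move to 16, which is L ⇒ W
n=20: can move to 17, which is L ⇒ W
n=21: can move to 18, which is L ⇒ W
n=22: can move to 17, which is L ⇒ W
n=23: can move to 18, which is L ⇒ W
n=24: moves to 21(W), 19(W); every one is W ⇒ L
n=25: moves to 22(W), 20(W); every one is W ⇒ L
n=26: moves to 23(W), 21(W); every one is W ⇒ L
n=27: can move to 24, which is L ⇒ W
n=28: can move to 25, which is L ⇒ W
n=29: can move to 26, which is L ⇒ W
n=30: can move to 25, which is L ⇒ W
n=31: can move to 26, which is L ⇒ W
n=32: moves to 29(W), 27(W); every one is W ⇒ L
n=33: moves to 30(W), 28(W); every one is W ⇒ L
n=34: moves to 31(W), 29(W); every one is W ⇒ L
n=35: can move to 32, which is L ⇒ W
n=36: can move to 33, which is L ⇒ W
n=37: can move to 34, which is L ⇒ W
L entries with 0 ≤ n ≤ 37: n = 0, 1, 2, 8, 9, 10, 16, 17, 18, 24, 25, 26, 32, 33, 34; that makes 15.

15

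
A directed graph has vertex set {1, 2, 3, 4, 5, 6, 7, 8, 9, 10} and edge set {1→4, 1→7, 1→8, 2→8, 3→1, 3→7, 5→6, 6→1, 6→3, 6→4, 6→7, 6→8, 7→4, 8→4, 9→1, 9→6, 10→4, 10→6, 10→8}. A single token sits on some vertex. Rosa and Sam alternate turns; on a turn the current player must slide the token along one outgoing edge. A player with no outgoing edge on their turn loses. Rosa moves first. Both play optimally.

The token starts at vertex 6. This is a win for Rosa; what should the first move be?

Move to 3.

Compute win/loss labels from the base case upward. A position with no move is L. Any other position is W if it can reach an L in one move, else L.
Every edge goes from a vertex to one that appears earlier in the order 4, 8, 7, 1, 3, 2, 6, 9, 5, 10, so processing vertices in that order labels each vertex after all of its successors.
4: no outgoing edge → L
8: reaches L-position 4 → W
7: reaches L-position 4 → W
1: reaches L-position 4 → W
3: only reaches 1(W), 7(W), all W → L
2: only reaches 8(W), which is W → L
6: reaches L-position 3 → W
9: only reaches 6(W), 1(W), all W → L
5: only reaches 6(W), which is W → L
10: reaches L-position 4 → W
From 6, the L positions reachable in one move are: 3, 4. Any move reaching one of these is winning.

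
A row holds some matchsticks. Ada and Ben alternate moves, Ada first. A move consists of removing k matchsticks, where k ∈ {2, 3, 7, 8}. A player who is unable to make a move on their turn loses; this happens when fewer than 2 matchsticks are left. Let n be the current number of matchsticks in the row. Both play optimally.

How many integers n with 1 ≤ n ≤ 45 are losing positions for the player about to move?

Positions with no move are L. A position that does have a move is losing for the player to move precisely when every available move leads to a winning position for the opponent. Fill in the labels:
n=0: no move → L
n=1: no move → L
n=2: W (go to 0, an L position)
n=3: W (go to 1, an L position)
n=4: W (go to 1, an L position)
n=5: L (options 3(W), 2(W) are all W)
n=6: L (options 4(W), 3(W) are all W)
n=7: W (go to 5, an L position)
n=8: W (go to 6, an L position)
n=9: W (go to 6, an L position)
n=10: L (options 8(W), 7(W), 3(W), 2(W) are all W)
n=11: L (options 9(W), 8(W), 4(W), 3(W) are all W)
n=12: W (go to 10, an L position)
n=13: W (go to 11, an L position)
n=14: W (go to 11, an L position)
n=15: L (options 13(W), 12(W), 8(W), 7(W) are all W)
n=16: L (options 14(W), 13(W), 9(W), 8(W) are all W)
n=17: W (go to 15, an L position)
n=18: W (go to 16, an L position)
n=19: W (go to 16, an L position)
n=20: L (options 18(W), 17(W), 13(W), 12(W) are all W)
n=21: L (options 19(W), 18(W), 14(W), 13(W) are all W)
n=22: W (go to 20, an L position)
n=23: W (go to 21, an L position)
n=24: W (go to 21, an L position)
n=25: L (options 23(W), 22(W), 18(W), 17(W) are all W)
n=26: L (options 24(W), 23(W), 19(W), 18(W) are all W)
n=27: W (go to 25, an L position)
n=28: W (go to 26, an L position)
n=29: W (go to 26, an L position)
n=30: L (options 28(W), 27(W), 23(W), 22(W) are all W)
n=31: L (options 29(W), 28(W), 24(W), 23(W) are all W)
n=32: W (go to 30, an L position)
n=33: W (go to 31, an L position)
n=34: W (go to 31, an L position)
n=35: L (options 33(W), 32(W), 28(W), 27(W) are all W)
n=36: L (options 34(W), 33(W), 29(W), 28(W) are all W)
n=37: W (go to 35, an L position)
n=38: W (go to 36, an L position)
n=39: W (go to 36, an L position)
n=40: L (options 38(W), 37(W), 33(W), 32(W) are all W)
n=41: L (options 39(W), 38(W), 34(W), 33(W) are all W)
n=42: W (go to 40, an L position)
n=43: W (go to 41, an L position)
n=44: W (go to 41, an L position)
n=45: L (options 43(W), 42(W), 38(W), 37(W) are all W)
L entries with 1 ≤ n ≤ 45 (n=0 is outside the asked range and is not counted): n = 1, 5, 6, 10, 11, 15, 16, 20, 21, 25, 26, 30, 31, 35, 36, 40, 41, 45; that makes 18.

18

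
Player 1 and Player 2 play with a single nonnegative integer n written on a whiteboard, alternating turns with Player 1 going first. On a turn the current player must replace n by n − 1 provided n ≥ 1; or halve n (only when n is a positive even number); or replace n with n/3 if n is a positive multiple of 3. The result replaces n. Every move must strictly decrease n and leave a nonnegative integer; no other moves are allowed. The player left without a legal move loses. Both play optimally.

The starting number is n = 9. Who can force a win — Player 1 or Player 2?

Player 2 wins.

Use the standard recursion: the mover loses at a terminal position; elsewhere, the mover wins exactly when some move hands the opponent an L position.
n=0: no move → L
n=1: W (go to 0, an L position)
n=2: L (sole option 1(W) is W)
n=3: W (go to 2, an L position)
n=4: W (go to 2, an L position)
n=5: L (sole option 4(W) is W)
n=6: W (go to 2, an L position)
n=7: L (sole option 6(W) is W)
n=8: W (go to 7, an L position)
n=9: L (options 3(W), 8(W) are all W)
The starting position 9 is L: whatever Player 1 does, the opponent receives a W position.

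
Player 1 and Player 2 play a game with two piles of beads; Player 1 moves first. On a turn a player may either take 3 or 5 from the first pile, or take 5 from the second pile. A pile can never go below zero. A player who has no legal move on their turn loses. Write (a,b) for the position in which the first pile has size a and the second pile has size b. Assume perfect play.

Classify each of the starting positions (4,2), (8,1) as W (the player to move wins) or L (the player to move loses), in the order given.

(4,2): W, (8,1): L

Use the standard recursion: the mover loses at a terminal position; elsewhere, the mover wins exactly when some move hands the opponent an L position.
No move ever increases a pile, so every position that can arise here has a ≤ 8 and b ≤ 2; it is enough to label the cells with 0 ≤ a ≤ 8 and 0 ≤ b ≤ 2.
Every move lowers a or b (never raises either), so fill the grid row by row in increasing a, and left to right within a row: each cell's successors are then already labelled.
      b=0  b=1  b=2
a=0:    L    L    L
a=1:    L    L    L
a=2:    L    L    L
a=3:    W    W    W
a=4:    W    W    W
a=5:    W    W    W
a=6:    W    W    W
a=7:    W    W    W
a=8:    L    L    L
Cells with no legal move (terminal, hence L): (0,0), (0,1), (0,2), (1,0), (1,1), (1,2), (2,0), (2,1), (2,2).
The remaining L cells, each justified by listing all of its moves:
(8,0): moves to (5,0)(W), (3,0)(W); every one is W ⇒ L
(8,1): moves to (5,1)(W), (3,1)(W); every one is W ⇒ L
(8,2): moves to (5,2)(W), (3,2)(W); every one is W ⇒ L
Every other cell has at least one move into one of the L cells above, so it is W.
(4,2): the move to (1,2) reaches an L cell, so W
(8,1): one of the L cells justified above, so L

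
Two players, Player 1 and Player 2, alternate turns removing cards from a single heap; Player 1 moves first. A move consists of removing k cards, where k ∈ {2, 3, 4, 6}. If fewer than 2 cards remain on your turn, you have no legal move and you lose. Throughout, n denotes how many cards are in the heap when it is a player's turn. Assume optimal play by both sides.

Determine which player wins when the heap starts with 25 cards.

Player 2 wins.

Use the standard recursion: the mover loses at a terminal position; elsewhere, the mover wins exactly when some move hands the opponent an L position.
n=0: no move → L
n=1: no move → L
n=2: can move to 0, which is L ⇒ W
n=3: can move to 1, which is L ⇒ W
n=4: can move to 1, which is L ⇒ W
n=5: can move to 1, which is L ⇒ W
n=6: can move to 0, which is L ⇒ W
n=7: can move to 1, which is L ⇒ W
n=8: moves to 6(W), 5(W), 4(W), 2(W); every one is W ⇒ L
n=9: moves to 7(W), 6(W), 5(W), 3(W); every one is W ⇒ L
n=10: can move to 8, which is L ⇒ W
n=11: can move to 9, which is L ⇒ W
n=12: can move to 9, which is L ⇒ W
n=13: can move to 9, which is L ⇒ W
n=14: can move to 8, which is L ⇒ W
n=15: can move to 9, which is L ⇒ W
n=16: moves to 14(W), 13(W), 12(W), 10(W); every one is W ⇒ L
n=17: moves to 15(W), 14(W), 13(W), 11(W); every one is W ⇒ L
n=18: can move to 16, which is L ⇒ W
n=19: can move to 17, which is L ⇒ W
n=20: can move to 17, which is L ⇒ W
n=21: can move to 17, which is L ⇒ W
n=22: can move to 16, which is L ⇒ W
n=23: can move to 17, which is L ⇒ W
n=24: moves to 22(W), 21(W), 20(W), 18(W); every one is W ⇒ L
n=25: moves to 23(W), 22(W), 21(W), 19(W); every one is W ⇒ L
Every move from 25 reaches a W position, so the mover loses.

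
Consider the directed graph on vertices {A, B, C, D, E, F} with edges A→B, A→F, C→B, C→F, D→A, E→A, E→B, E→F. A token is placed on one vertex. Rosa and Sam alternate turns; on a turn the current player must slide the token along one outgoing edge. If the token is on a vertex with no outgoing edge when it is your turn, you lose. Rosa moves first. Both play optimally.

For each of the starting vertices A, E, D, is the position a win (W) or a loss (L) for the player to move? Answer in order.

Build the W/L table. Terminal = L. A non-terminal position is W if it has a move to some L; otherwise it is L.
Every edge goes from a vertex to one that appears earlier in the order B, F, A, E, C, D, so processing vertices in that order labels each vertex after all of its successors.
B: no outgoing edge → L
F: no outgoing edge → L
A: can move to F, which is L ⇒ W
E: can move to F, which is L ⇒ W
C: can move to F, which is L ⇒ W
D: the only move is to A(W), a W ⇒ L

A: W, E: W, D: L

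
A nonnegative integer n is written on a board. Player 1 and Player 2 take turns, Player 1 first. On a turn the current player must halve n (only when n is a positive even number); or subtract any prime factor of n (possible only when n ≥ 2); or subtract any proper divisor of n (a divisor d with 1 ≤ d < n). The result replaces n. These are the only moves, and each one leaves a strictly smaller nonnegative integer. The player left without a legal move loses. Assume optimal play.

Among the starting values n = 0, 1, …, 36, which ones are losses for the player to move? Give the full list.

Classify positions by backward induction: terminal positions (no move available) are L. From any other position, the mover wins iff some move reaches an L.
n=0: no move → L
n=1: no move → L
n=2: reaches L-position 0 → W
n=3: reaches L-position 0 → W
n=4: only reaches 2(W), 3(W), all W → L
n=5: reaches L-position 0 → W
n=6: reaches L-position 4 → W
n=7: reaches L-position 0 → W
n=8: reaches L-position 4 → W
n=9: only reaches 6(W), 8(W), all W → L
n=10: reaches L-position 9 → W
n=11: reaches L-position 0 → W
n=12: reaches L-position 9 → W
n=13: reaches L-position 0 → W
n=14: only reaches 7(W), 12(W), 13(W), all W → L
n=15: reaches L-position 14 → W
n=16: reaches L-position 14 → W
n=17: reaches L-position 0 → W
n=18: reaches L-position 9 → W
n=19: reaches L-position 0 → W
n=20: only reaches 10(W), 15(W), 16(W), 18(W), 19(W), all W → L
n=21: reaches L-position 14 → W
n=22: reaches L-position 20 → W
n=23: reaches L-position 0 → W
n=24: reaches L-position 20 → W
n=25: reaches L-position 20 → W
n=26: only reaches 13(W), 24(W), 25(W), all W → L
n=27: reaches L-position 26 → W
n=28: reaches L-position 14 → W
n=29: reaches L-position 0 → W
n=30: reaches L-position 20 → W
n=31: reaches L-position 0 → W
n=32: only reaches 16(W), 24(W), 28(W), 30(W), 31(W), all W → L
n=33: reaches L-position 32 → W
n=34: reaches L-position 32 → W
n=35: only reaches 28(W), 30(W), 34(W), all W → L
n=36: reaches L-position 32 → W
Reading off the rows marked L gives the requested list; there are 9 such values of n.

0, 1, 4, 9, 14, 20, 26, 32, 35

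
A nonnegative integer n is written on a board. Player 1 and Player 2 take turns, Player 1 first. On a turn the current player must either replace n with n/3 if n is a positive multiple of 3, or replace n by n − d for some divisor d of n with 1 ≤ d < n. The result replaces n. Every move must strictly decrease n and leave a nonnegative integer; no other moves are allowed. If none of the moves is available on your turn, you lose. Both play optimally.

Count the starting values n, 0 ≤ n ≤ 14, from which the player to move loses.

Positions with no move are L. A position that does have a move is losing for the player to move precisely when every available move leads to a winning position for the opponent. Fill in the labels:
n=0: no move → L
n=1: no move → L
n=2: W (go to 1, an L position)
n=3: W (go to 1, an L position)
n=4: L (options 2(W), 3(W) are all W)
n=5: W (go to 4, an L position)
n=6: W (go to 4, an L position)
n=7: L (sole option 6(W) is W)
n=8: W (go to 4, an L position)
n=9: L (options 3(W), 6(W), 8(W) are all W)
n=10: W (go to 9, an L position)
n=11: L (sole option 10(W) is W)
n=12: W (go to 4, an L position)
n=13: L (sole option 12(W) is W)
n=14: W (go to 7, an L position)
L entries with 0 ≤ n ≤ 14: n = 0, 1, 4, 7, 9, 11, 13; that makes 7.

7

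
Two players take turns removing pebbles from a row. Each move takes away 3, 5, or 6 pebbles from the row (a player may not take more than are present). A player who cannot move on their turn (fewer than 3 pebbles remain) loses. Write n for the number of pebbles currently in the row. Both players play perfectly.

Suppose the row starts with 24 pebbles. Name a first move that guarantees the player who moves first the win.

Compute win/loss labels from the base case upward. A position with no move is L. Any other position is W if it can reach an L in one move, else L.
n=0: no move → L
n=1: no move → L
n=2: no move → L
n=3: can move to 0, which is L ⇒ W
n=4: can move to 1, which is L ⇒ W
n=5: can move to 2, which is L ⇒ W
n=6: can move to 1, which is L ⇒ W
n=7: can move to 2, which is L ⇒ W
n=8: can move to 2, which is L ⇒ W
n=9: moves to 6(W), 4(W), 3(W); every one is W ⇒ L
n=10: moves to 7(W), 5(W), 4(W); every one is W ⇒ L
n=11: moves to 8(W), 6(W), 5(W); every one is W ⇒ L
n=12: can move to 9, which is L ⇒ W
n=13: can move to 10, which is L ⇒ W
n=14: can move to 11, which is L ⇒ W
n=15: can move to 10, which is L ⇒ W
n=16: can move to 11, which is L ⇒ W
n=17: can move to 11, which is L ⇒ W
n=18: moves to 15(W), 13(W), 12(W); every one is W ⇒ L
n=19: moves to 16(W), 14(W), 13(W); every one is W ⇒ L
n=20: moves to 17(W), 15(W), 14(W); every one is W ⇒ L
n=21: can move to 18, which is L ⇒ W
n=22: can move to 19, which is L ⇒ W
n=23: can move to 20, which is L ⇒ W
n=24: can move to 19, which is L ⇒ W
From 24, the L positions reachable in one move are: 19, 18. Any move reaching one of these is winning.

Remove 5, leaving 19.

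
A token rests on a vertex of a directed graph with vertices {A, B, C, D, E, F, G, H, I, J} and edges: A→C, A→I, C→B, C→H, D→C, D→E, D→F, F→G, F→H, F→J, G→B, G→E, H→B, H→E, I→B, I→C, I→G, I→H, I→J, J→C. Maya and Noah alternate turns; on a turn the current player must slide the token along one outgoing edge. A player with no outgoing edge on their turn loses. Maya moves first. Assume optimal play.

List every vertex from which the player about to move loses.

A, B, E, J

Use the standard recursion: the mover loses at a terminal position; elsewhere, the mover wins exactly when some move hands the opponent an L position.
Every edge goes from a vertex to one that appears earlier in the order E, B, H, C, J, G, I, F, D, A, so processing vertices in that order labels each vertex after all of its successors.
E: no outgoing edge → L
B: no outgoing edge → L
H: W (go to B, an L position)
C: W (go to B, an L position)
J: L (sole option C(W) is W)
G: W (go to B, an L position)
I: W (go to J, an L position)
F: W (go to J, an L position)
D: W (go to E, an L position)
A: L (options I(W), C(W) are all W)
Reading off the rows marked L gives the requested list; there are 4 such vertices.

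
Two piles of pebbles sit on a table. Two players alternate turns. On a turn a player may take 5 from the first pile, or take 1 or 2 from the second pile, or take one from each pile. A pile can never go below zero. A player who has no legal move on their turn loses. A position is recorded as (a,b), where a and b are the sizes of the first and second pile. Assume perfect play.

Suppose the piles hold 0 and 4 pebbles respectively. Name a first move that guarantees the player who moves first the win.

Compute win/loss labels from the base case upward. A position with no move is L. Any other position is W if it can reach an L in one move, else L.
No move ever increases a pile, so every position that can arise here has a ≤ 0 and b ≤ 4; it is enough to label the cells with 0 ≤ a ≤ 0 and 0 ≤ b ≤ 4.
Every move lowers a or b (never raises either), so fill the grid row by row in increasing a, and left to right within a row: each cell's successors are then already labelled.
      b=0  b=1  b=2  b=3  b=4
a=0:    L    W    W    L    W
Cells with no legal move (terminal, hence L): (0,0).
The remaining L cells, each justified by listing all of its moves:
(0,3): moves to (0,2)(W), (0,1)(W); every one is W ⇒ L
Every other cell has at least one move into one of the L cells above, so it is W.
From (0,4), the L positions reachable in one move are: (0,3).

Move to (0,3).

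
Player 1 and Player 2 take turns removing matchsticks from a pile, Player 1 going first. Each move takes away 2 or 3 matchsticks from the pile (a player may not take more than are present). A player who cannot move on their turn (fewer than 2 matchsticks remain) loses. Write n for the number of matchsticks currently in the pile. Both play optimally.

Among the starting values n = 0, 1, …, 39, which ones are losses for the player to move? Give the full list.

0, 1, 5, 6, 10, 11, 15, 16, 20, 21, 25, 26, 30, 31, 35, 36

Compute win/loss labels from the base case upward. A position with no move is L. Any other position is W if it can reach an L in one move, else L.
n=0: no move → L
n=1: no move → L
n=2: →0(L), so W
n=3: →1(L), so W
n=4: →1(L), so W
n=5: →3(W), 2(W) — all W, so L
n=6: →4(W), 3(W) — all W, so L
n=7: →5(L), so W
n=8: →6(L), so W
n=9: →6(L), so W
n=10: →8(W), 7(W) — all W, so L
n=11: →9(W), 8(W) — all W, so L
n=12: →10(L), so W
n=13: →11(L), so W
n=14: →11(L), so W
n=15: →13(W), 12(W) — all W, so L
n=16: →14(W), 13(W) — all W, so L
n=17: →15(L), so W
n=18: →16(L), so W
n=19: →16(L), so W
n=20: →18(W), 17(W) — all W, so L
n=21: →19(W), 18(W) — all W, so L
n=22: →20(L), so W
n=23: →21(L), so W
n=24: →21(L), so W
n=25: →23(W), 22(W) — all W, so L
n=26: →24(W), 23(W) — all W, so L
n=27: →25(L), so W
n=28: →26(L), so W
n=29: →26(L), so W
n=30: →28(W), 27(W) — all W, so L
n=31: →29(W), 28(W) — all W, so L
n=32: →30(L), so W
n=33: →31(L), so W
n=34: →31(L), so W
n=35: →33(W), 32(W) — all W, so L
n=36: →34(W), 33(W) — all W, so L
n=37: →35(L), so W
n=38: →36(L), so W
n=39: →36(L), so W
The losing starting values of n are exactly the entries labelled L in this table (16 of them).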